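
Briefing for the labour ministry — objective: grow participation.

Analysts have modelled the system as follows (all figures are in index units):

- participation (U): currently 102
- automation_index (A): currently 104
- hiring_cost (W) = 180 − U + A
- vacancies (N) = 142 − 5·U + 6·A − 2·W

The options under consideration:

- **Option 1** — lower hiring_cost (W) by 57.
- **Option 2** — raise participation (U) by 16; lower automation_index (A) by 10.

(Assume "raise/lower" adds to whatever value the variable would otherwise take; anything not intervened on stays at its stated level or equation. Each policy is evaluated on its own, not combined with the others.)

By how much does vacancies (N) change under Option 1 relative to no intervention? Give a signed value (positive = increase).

114

Baseline:
  U = 102
  A = 104
  W = 180 − 102 + 104 = 182
  N = 142 − 5·102 + 6·104 − 2·182 = -108
Option 1 (W − 57):
  U = 102
  A = 104
  W = 180 − 102 + 104 (−57 from intervention) = 125
  N = 142 − 5·102 + 6·104 − 2·125 = 6
Change in N: 6 − (-108) = 114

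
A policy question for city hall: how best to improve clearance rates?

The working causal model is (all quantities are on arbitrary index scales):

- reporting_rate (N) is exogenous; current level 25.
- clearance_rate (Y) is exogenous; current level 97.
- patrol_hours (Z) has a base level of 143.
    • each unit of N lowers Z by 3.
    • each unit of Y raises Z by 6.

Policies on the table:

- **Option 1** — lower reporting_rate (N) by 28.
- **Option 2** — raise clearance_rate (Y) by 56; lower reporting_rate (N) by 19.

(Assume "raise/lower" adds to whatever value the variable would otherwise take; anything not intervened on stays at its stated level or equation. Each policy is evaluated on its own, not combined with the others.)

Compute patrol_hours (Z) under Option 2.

Option 2 (Y + 56, N − 19):
  N = 25 − 19 = 6
  Y = 97 + 56 = 153
  Z = 143 − 3·6 + 6·153 = 1043

1043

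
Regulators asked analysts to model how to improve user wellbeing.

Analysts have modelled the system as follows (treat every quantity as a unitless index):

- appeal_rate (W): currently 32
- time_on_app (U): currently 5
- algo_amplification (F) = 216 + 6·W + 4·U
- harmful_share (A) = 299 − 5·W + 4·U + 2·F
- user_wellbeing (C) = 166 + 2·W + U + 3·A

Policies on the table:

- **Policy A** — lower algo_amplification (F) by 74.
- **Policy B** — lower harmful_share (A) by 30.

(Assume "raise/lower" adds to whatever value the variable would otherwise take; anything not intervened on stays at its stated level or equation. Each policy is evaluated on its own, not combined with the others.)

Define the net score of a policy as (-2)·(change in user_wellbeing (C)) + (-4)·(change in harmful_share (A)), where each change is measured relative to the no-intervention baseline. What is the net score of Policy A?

1480

Baseline:
  W = 32
  U = 5
  F = 216 + 6·32 + 4·5 = 428
  A = 299 − 5·32 + 4·5 + 2·428 = 1015
  C = 166 + 2·32 + 5 + 3·1015 = 3280
Policy A (F − 74):
  W = 32
  U = 5
  F = 216 + 6·32 + 4·5 (−74 from intervention) = 354
  A = 299 − 5·32 + 4·5 + 2·354 = 867
  C = 166 + 2·32 + 5 + 3·867 = 2836
ΔC = 2836 − 3280 = -444; ΔA = 867 − 1015 = -148
Score = (-2)·(-444) + (-4)·(-148) = 1480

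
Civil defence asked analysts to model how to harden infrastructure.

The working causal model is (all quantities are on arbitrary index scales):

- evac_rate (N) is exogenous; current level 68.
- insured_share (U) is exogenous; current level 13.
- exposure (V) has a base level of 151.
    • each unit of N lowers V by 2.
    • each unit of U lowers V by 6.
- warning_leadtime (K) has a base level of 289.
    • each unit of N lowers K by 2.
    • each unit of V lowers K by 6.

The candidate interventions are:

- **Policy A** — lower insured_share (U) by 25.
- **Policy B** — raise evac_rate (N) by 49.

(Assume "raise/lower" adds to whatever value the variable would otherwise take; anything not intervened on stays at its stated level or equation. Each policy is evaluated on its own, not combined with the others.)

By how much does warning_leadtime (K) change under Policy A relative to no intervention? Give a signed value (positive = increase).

Baseline:
  N = 68
  U = 13
  V = 151 − 2·68 − 6·13 = -63
  K = 289 − 2·68 − 6·(-63) = 531
Policy A (U − 25):
  N = 68
  U = 13 − 25 = -12
  V = 151 − 2·68 − 6·(-12) = 87
  K = 289 − 2·68 − 6·87 = -369
Change in K: -369 − 531 = -900

-900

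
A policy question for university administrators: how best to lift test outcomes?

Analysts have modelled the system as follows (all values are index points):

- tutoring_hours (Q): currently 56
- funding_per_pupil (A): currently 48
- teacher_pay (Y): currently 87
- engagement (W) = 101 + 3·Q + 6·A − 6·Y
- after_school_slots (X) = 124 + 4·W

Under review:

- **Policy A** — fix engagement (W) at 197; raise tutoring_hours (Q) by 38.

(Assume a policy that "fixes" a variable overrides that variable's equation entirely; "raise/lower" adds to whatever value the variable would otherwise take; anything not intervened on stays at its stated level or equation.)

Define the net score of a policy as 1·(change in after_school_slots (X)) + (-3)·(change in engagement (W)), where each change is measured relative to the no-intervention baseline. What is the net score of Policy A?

162

Baseline:
  Q = 56
  A = 48
  Y = 87
  W = 101 + 3·56 + 6·48 − 6·87 = 35
  X = 124 + 4·35 = 264
Policy A (W := 197, Q + 38):
  Q = 56 + 38 = 94
  A = 48
  Y = 87
  W = 197
  X = 124 + 4·197 = 912
ΔX = 912 − 264 = 648; ΔW = 197 − 35 = 162
Score = 1·648 + (-3)·162 = 162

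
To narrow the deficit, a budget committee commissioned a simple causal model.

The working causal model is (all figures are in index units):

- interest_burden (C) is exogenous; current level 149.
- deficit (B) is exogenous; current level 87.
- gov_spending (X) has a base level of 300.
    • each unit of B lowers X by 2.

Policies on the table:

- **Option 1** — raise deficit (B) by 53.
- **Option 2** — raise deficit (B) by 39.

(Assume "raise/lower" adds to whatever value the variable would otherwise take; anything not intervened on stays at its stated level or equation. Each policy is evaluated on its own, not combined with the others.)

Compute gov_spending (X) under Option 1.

Option 1 (B + 53):
  B = 87 + 53 = 140
  X = 300 − 2·140 = 20

20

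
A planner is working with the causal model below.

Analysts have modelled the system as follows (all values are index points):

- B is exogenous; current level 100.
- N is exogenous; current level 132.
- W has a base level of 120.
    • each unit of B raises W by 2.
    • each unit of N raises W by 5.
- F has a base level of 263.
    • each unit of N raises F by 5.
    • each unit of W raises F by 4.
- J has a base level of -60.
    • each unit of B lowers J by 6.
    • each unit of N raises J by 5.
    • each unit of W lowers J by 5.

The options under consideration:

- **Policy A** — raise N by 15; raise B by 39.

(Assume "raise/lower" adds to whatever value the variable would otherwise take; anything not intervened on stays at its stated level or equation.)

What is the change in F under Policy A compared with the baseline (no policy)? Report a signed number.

687

Baseline:
  B = 100
  N = 132
  W = 120 + 2·100 + 5·132 = 980
  F = 263 + 5·132 + 4·980 = 4843
Policy A (N + 15, B + 39):
  B = 100 + 39 = 139
  N = 132 + 15 = 147
  W = 120 + 2·139 + 5·147 = 1133
  F = 263 + 5·147 + 4·1133 = 5530
Change in F: 5530 − 4843 = 687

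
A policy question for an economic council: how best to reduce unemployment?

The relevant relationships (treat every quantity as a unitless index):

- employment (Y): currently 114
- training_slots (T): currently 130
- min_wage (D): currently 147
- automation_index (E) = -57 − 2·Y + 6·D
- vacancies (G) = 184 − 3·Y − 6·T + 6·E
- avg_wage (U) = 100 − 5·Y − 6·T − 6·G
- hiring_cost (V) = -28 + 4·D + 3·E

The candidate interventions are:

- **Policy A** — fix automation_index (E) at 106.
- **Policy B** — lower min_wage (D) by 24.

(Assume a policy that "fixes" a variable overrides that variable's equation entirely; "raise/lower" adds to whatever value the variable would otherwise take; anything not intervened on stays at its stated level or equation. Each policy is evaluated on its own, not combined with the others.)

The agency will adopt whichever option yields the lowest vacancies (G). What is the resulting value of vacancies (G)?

Policy A (E := 106):
  Y = 114
  T = 130
  D = 147
  E = 106
  G = 184 − 3·114 − 6·130 + 6·106 = -302
Policy B (D − 24):
  Y = 114
  T = 130
  D = 147 − 24 = 123
  E = -57 − 2·114 + 6·123 = 453
  G = 184 − 3·114 − 6·130 + 6·453 = 1780
Comparing — Policy A: G=-302, Policy B: G=1780. Lowest is -302 (Policy A).

-302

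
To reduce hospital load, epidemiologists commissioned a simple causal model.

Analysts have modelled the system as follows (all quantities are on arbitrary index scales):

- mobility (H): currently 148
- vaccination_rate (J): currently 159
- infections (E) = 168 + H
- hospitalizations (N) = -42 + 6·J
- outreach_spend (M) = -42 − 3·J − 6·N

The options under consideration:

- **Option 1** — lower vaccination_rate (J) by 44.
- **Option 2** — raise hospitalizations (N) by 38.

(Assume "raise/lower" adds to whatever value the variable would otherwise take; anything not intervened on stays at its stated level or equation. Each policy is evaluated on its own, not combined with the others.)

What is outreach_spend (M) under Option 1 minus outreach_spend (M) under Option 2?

1944

Option 1 (J − 44):
  J = 159 − 44 = 115
  N = -42 + 6·115 = 648
  M = -42 − 3·115 − 6·648 = -4275
Option 2 (N + 38):
  J = 159
  N = -42 + 6·159 (+38 from intervention) = 950
  M = -42 − 3·159 − 6·950 = -6219
M: -4275 − (-6219) = 1944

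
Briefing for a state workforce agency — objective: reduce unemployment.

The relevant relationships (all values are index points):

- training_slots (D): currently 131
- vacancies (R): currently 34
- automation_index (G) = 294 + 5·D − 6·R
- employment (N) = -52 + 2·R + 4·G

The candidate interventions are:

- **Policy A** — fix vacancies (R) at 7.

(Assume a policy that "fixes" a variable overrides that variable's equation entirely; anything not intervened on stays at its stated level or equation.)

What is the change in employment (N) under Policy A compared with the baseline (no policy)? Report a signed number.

594

Baseline:
  D = 131
  R = 34
  G = 294 + 5·131 − 6·34 = 745
  N = -52 + 2·34 + 4·745 = 2996
Policy A (R := 7):
  D = 131
  R = 7
  G = 294 + 5·131 − 6·7 = 907
  N = -52 + 2·7 + 4·907 = 3590
Change in N: 3590 − 2996 = 594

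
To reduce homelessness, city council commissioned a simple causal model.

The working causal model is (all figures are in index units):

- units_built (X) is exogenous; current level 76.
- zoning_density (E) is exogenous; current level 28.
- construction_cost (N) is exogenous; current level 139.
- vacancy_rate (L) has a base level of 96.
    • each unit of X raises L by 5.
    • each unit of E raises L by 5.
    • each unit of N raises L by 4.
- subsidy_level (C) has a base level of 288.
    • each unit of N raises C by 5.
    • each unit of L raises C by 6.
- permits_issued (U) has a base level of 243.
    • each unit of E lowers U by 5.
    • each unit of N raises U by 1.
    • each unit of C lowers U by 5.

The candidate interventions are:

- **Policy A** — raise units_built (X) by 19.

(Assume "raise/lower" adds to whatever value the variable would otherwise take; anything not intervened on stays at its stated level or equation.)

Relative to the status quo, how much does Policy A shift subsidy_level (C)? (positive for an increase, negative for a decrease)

Baseline:
  X = 76
  E = 28
  N = 139
  L = 96 + 5·76 + 5·28 + 4·139 = 1172
  C = 288 + 5·139 + 6·1172 = 8015
Policy A (X + 19):
  X = 76 + 19 = 95
  E = 28
  N = 139
  L = 96 + 5·95 + 5·28 + 4·139 = 1267
  C = 288 + 5·139 + 6·1267 = 8585
Change in C: 8585 − 8015 = 570

570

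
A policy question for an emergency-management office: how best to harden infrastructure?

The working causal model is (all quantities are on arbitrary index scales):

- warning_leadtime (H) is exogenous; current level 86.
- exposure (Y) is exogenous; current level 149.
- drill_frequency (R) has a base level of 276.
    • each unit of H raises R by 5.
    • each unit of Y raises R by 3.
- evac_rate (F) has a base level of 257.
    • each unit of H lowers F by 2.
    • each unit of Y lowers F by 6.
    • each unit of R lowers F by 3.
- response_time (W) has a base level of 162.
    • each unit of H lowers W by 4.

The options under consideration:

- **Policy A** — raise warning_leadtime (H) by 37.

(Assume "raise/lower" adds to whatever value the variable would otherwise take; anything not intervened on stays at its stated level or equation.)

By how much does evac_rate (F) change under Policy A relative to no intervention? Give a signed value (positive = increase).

Baseline:
  H = 86
  Y = 149
  R = 276 + 5·86 + 3·149 = 1153
  F = 257 − 2·86 − 6·149 − 3·1153 = -4268
Policy A (H + 37):
  H = 86 + 37 = 123
  Y = 149
  R = 276 + 5·123 + 3·149 = 1338
  F = 257 − 2·123 − 6·149 − 3·1338 = -4897
Change in F: -4897 − (-4268) = -629

-629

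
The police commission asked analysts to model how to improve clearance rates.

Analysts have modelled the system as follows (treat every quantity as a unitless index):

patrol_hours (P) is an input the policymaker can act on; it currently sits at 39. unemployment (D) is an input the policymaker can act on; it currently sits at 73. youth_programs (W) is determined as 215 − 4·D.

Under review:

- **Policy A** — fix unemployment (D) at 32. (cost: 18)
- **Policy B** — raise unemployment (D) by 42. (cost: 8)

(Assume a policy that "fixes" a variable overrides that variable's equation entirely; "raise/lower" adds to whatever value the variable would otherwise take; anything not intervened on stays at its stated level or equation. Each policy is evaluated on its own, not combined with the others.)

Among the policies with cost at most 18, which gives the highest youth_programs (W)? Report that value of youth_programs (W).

Policy A (D := 32):
  D = 32
  W = 215 − 4·32 = 87
Policy B (D + 42):
  D = 73 + 42 = 115
  W = 215 − 4·115 = -245
Comparing — Policy A: W=87, Policy B: W=-245. Highest is 87 (Policy A).

87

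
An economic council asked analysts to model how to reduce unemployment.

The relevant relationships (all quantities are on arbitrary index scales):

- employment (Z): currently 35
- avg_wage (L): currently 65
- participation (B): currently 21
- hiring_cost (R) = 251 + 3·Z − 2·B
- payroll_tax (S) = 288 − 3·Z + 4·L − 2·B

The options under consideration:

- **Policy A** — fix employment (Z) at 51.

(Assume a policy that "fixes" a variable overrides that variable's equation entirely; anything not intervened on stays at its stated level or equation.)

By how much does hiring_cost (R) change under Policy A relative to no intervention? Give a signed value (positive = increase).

Baseline:
  Z = 35
  B = 21
  R = 251 + 3·35 − 2·21 = 314
Policy A (Z := 51):
  Z = 51
  B = 21
  R = 251 + 3·51 − 2·21 = 362
Change in R: 362 − 314 = 48

48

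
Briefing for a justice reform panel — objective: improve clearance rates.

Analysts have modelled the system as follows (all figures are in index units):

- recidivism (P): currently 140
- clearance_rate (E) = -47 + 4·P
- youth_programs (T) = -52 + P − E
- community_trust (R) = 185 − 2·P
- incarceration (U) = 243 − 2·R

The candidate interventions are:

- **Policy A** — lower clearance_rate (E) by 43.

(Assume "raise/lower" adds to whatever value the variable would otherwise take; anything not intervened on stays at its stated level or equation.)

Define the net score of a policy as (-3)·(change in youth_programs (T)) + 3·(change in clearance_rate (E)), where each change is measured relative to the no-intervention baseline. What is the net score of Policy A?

-258

Baseline:
  P = 140
  E = -47 + 4·140 = 513
  T = -52 + 140 − 513 = -425
Policy A (E − 43):
  P = 140
  E = -47 + 4·140 (−43 from intervention) = 470
  T = -52 + 140 − 470 = -382
ΔT = -382 − (-425) = 43; ΔE = 470 − 513 = -43
Score = (-3)·43 + 3·(-43) = -258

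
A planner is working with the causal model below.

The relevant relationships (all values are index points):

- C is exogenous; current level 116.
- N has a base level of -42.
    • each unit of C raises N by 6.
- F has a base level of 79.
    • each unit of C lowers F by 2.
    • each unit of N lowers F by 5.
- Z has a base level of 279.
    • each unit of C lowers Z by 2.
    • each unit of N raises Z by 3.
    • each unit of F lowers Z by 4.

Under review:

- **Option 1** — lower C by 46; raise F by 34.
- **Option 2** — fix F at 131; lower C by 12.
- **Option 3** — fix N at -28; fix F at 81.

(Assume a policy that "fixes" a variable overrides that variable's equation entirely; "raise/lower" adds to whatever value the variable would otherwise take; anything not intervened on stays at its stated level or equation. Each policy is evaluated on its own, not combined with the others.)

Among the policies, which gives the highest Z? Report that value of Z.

Option 1 (C − 46, F + 34):
  C = 116 − 46 = 70
  N = -42 + 6·70 = 378
  F = 79 − 2·70 − 5·378 (+34 from intervention) = -1917
  Z = 279 − 2·70 + 3·378 − 4·(-1917) = 8941
Option 2 (F := 131, C − 12):
  C = 116 − 12 = 104
  N = -42 + 6·104 = 582
  F = 131
  Z = 279 − 2·104 + 3·582 − 4·131 = 1293
Option 3 (N := -28, F := 81):
  C = 116
  N = -28
  F = 81
  Z = 279 − 2·116 + 3·(-28) − 4·81 = -361
Comparing — Option 1: Z=8941, Option 2: Z=1293, Option 3: Z=-361. Highest is 8941 (Option 1).

8941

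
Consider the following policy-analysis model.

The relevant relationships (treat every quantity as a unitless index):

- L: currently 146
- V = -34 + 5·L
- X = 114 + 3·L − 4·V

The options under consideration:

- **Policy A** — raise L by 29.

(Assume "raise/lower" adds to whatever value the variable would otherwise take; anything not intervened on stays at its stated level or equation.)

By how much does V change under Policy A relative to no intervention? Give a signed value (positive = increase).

145

Baseline:
  L = 146
  V = -34 + 5·146 = 696
Policy A (L + 29):
  L = 146 + 29 = 175
  V = -34 + 5·175 = 841
Change in V: 841 − 696 = 145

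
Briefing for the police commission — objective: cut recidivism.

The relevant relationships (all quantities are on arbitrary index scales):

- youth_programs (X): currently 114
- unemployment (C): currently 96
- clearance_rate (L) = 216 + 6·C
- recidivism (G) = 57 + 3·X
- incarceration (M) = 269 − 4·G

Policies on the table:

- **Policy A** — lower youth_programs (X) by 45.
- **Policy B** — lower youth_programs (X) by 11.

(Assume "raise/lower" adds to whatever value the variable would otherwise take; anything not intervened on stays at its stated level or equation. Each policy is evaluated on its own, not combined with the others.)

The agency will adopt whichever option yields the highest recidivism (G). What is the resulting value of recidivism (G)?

Policy A (X − 45):
  X = 114 − 45 = 69
  G = 57 + 3·69 = 264
Policy B (X − 11):
  X = 114 − 11 = 103
  G = 57 + 3·103 = 366
Comparing — Policy A: G=264, Policy B: G=366. Highest is 366 (Policy B).

366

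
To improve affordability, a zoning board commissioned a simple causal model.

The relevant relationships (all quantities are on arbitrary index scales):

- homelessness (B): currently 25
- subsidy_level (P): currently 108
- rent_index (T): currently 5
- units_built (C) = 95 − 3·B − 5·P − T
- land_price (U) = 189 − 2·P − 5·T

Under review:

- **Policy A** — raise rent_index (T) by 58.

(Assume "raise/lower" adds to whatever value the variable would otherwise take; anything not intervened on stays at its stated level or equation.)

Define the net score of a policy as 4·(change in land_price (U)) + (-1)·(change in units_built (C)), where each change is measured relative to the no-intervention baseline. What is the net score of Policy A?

-1102

Baseline:
  B = 25
  P = 108
  T = 5
  C = 95 − 3·25 − 5·108 − 5 = -525
  U = 189 − 2·108 − 5·5 = -52
Policy A (T + 58):
  B = 25
  P = 108
  T = 5 + 58 = 63
  C = 95 − 3·25 − 5·108 − 63 = -583
  U = 189 − 2·108 − 5·63 = -342
ΔU = -342 − (-52) = -290; ΔC = -583 − (-525) = -58
Score = 4·(-290) + (-1)·(-58) = -1102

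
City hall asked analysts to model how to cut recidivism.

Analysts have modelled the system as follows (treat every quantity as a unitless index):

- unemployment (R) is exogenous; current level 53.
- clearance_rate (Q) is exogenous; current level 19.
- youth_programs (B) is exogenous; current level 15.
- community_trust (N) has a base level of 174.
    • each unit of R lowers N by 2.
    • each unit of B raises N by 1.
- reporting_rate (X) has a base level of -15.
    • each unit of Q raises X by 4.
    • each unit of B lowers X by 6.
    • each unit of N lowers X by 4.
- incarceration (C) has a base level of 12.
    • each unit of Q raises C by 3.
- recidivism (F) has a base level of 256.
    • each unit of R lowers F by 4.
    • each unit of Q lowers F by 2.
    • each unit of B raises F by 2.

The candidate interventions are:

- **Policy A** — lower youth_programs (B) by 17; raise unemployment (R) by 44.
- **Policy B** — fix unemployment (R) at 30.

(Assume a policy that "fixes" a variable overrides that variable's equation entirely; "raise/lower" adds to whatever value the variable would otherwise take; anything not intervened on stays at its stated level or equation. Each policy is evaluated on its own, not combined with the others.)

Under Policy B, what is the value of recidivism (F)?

128

Policy B (R := 30):
  R = 30
  Q = 19
  B = 15
  F = 256 − 4·30 − 2·19 + 2·15 = 128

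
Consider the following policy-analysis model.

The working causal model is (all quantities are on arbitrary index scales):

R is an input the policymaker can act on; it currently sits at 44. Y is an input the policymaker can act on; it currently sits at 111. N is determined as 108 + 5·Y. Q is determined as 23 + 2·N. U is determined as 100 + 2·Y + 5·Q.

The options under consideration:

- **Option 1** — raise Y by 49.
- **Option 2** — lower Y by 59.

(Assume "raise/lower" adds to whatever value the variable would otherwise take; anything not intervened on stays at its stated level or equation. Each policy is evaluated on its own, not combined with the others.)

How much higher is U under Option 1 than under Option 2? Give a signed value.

Option 1 (Y + 49):
  Y = 111 + 49 = 160
  N = 108 + 5·160 = 908
  Q = 23 + 2·908 = 1839
  U = 100 + 2·160 + 5·1839 = 9615
Option 2 (Y − 59):
  Y = 111 − 59 = 52
  N = 108 + 5·52 = 368
  Q = 23 + 2·368 = 759
  U = 100 + 2·52 + 5·759 = 3999
U: 9615 − 3999 = 5616

5616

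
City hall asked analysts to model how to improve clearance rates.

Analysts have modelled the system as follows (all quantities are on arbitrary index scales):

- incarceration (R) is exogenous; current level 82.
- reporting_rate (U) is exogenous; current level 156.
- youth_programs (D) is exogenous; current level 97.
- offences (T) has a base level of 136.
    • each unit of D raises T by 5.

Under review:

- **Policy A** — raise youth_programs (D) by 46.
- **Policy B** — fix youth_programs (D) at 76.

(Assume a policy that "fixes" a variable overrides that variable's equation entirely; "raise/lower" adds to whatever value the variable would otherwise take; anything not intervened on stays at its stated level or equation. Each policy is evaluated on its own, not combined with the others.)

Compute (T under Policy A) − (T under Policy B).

335

Policy A (D + 46):
  D = 97 + 46 = 143
  T = 136 + 5·143 = 851
Policy B (D := 76):
  D = 76
  T = 136 + 5·76 = 516
T: 851 − 516 = 335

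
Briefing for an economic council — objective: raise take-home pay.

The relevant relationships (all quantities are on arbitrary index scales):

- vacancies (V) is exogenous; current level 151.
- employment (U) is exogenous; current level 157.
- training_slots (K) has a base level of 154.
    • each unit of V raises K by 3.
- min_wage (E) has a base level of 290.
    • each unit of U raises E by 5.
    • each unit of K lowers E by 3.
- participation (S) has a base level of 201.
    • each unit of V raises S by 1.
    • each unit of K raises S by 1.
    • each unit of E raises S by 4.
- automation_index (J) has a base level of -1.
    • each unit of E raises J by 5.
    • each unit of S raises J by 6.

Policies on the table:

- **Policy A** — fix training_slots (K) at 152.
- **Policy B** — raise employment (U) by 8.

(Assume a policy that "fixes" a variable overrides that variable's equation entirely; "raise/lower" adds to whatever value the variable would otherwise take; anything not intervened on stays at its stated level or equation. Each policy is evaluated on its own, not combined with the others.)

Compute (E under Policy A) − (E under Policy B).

Policy A (K := 152):
  V = 151
  U = 157
  K = 152
  E = 290 + 5·157 − 3·152 = 619
Policy B (U + 8):
  V = 151
  U = 157 + 8 = 165
  K = 154 + 3·151 = 607
  E = 290 + 5·165 − 3·607 = -706
E: 619 − (-706) = 1325

1325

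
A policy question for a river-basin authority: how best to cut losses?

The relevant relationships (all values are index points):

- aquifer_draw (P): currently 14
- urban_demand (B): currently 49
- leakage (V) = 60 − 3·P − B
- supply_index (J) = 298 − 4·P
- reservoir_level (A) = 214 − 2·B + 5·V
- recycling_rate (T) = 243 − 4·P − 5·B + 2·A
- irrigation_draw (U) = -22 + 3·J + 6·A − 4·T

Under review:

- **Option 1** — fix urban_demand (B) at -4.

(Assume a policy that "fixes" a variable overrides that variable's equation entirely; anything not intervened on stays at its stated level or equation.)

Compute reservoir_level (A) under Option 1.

Option 1 (B := -4):
  P = 14
  B = -4
  V = 60 − 3·14 − (-4) = 22
  A = 214 − 2·(-4) + 5·22 = 332

332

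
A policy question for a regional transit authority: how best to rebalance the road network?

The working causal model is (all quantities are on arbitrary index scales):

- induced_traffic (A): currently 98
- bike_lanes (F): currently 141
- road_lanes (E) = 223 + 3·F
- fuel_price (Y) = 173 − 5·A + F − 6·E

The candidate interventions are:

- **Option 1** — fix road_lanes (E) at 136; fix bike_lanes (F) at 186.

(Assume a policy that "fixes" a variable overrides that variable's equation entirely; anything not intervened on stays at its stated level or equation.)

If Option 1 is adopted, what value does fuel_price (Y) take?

-947

Option 1 (E := 136, F := 186):
  A = 98
  F = 186
  E = 136
  Y = 173 − 5·98 + 186 − 6·136 = -947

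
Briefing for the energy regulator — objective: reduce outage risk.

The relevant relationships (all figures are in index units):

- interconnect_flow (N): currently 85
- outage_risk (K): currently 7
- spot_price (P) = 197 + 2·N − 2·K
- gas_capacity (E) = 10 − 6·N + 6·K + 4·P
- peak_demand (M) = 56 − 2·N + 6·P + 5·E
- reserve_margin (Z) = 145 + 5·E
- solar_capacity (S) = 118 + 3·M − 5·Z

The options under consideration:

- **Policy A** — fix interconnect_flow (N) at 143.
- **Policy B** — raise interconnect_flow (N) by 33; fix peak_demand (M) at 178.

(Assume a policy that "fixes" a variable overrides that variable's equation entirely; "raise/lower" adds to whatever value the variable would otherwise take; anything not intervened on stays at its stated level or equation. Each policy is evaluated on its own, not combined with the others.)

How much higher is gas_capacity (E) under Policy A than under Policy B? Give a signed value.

50

Policy A (N := 143):
  N = 143
  K = 7
  P = 197 + 2·143 − 2·7 = 469
  E = 10 − 6·143 + 6·7 + 4·469 = 1070
Policy B (N + 33, M := 178):
  N = 85 + 33 = 118
  K = 7
  P = 197 + 2·118 − 2·7 = 419
  E = 10 − 6·118 + 6·7 + 4·419 = 1020
E: 1070 − 1020 = 50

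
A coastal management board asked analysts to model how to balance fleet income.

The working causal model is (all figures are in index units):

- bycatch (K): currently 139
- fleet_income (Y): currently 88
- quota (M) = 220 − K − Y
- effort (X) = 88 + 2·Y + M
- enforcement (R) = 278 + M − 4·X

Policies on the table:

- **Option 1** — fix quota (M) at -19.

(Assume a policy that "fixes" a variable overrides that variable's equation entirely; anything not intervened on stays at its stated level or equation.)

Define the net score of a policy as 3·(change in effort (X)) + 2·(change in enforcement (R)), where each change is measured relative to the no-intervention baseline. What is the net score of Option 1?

Baseline:
  K = 139
  Y = 88
  M = 220 − 139 − 88 = -7
  X = 88 + 2·88 + (-7) = 257
  R = 278 + (-7) − 4·257 = -757
Option 1 (M := -19):
  K = 139
  Y = 88
  M = -19
  X = 88 + 2·88 + (-19) = 245
  R = 278 + (-19) − 4·245 = -721
ΔX = 245 − 257 = -12; ΔR = -721 − (-757) = 36
Score = 3·(-12) + 2·36 = 36

36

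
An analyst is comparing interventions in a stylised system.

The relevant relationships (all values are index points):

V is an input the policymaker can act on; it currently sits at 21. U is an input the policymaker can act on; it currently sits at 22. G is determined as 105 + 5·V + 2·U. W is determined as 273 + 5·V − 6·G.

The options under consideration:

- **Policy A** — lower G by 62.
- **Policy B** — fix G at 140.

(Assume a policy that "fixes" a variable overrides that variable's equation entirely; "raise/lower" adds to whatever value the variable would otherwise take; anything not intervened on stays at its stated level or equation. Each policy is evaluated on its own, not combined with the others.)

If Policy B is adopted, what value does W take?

Policy B (G := 140):
  V = 21
  U = 22
  G = 140
  W = 273 + 5·21 − 6·140 = -462

-462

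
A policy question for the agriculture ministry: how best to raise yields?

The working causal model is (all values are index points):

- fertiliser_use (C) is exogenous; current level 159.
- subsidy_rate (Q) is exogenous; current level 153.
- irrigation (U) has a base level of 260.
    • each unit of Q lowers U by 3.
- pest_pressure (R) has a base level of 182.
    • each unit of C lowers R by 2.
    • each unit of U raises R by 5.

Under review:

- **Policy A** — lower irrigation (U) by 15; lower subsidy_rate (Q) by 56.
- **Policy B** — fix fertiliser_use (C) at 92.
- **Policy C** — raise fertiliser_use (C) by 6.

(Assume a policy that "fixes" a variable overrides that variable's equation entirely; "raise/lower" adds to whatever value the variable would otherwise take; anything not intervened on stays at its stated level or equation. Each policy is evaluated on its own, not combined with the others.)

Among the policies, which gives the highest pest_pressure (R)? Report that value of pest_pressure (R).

Policy A (U − 15, Q − 56):
  C = 159
  Q = 153 − 56 = 97
  U = 260 − 3·97 (−15 from intervention) = -46
  R = 182 − 2·159 + 5·(-46) = -366
Policy B (C := 92):
  C = 92
  Q = 153
  U = 260 − 3·153 = -199
  R = 182 − 2·92 + 5·(-199) = -997
Policy C (C + 6):
  C = 159 + 6 = 165
  Q = 153
  U = 260 − 3·153 = -199
  R = 182 − 2·165 + 5·(-199) = -1143
Comparing — Policy A: R=-366, Policy B: R=-997, Policy C: R=-1143. Highest is -366 (Policy A).

-366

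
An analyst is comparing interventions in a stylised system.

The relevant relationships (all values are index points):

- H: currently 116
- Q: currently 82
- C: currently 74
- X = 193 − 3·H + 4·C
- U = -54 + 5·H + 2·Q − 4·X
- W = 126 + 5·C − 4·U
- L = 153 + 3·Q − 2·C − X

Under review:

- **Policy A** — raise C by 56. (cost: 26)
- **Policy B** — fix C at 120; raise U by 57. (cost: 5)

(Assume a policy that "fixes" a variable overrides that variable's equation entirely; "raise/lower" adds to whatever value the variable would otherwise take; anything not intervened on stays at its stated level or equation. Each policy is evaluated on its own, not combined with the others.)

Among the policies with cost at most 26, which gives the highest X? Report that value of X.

Policy A (C + 56):
  H = 116
  C = 74 + 56 = 130
  X = 193 − 3·116 + 4·130 = 365
Policy B (C := 120, U + 57):
  H = 116
  C = 120
  X = 193 − 3·116 + 4·120 = 325
Comparing — Policy A: X=365, Policy B: X=325. Highest is 365 (Policy A).

365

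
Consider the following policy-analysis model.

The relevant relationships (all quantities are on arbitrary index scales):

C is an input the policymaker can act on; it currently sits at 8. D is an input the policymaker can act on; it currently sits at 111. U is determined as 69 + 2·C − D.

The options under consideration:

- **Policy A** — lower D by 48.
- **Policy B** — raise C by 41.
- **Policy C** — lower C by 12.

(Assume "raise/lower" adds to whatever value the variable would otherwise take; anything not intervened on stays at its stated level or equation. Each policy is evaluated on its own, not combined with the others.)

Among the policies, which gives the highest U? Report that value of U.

Policy A (D − 48):
  C = 8
  D = 111 − 48 = 63
  U = 69 + 2·8 − 63 = 22
Policy B (C + 41):
  C = 8 + 41 = 49
  D = 111
  U = 69 + 2·49 − 111 = 56
Policy C (C − 12):
  C = 8 − 12 = -4
  D = 111
  U = 69 + 2·(-4) − 111 = -50
Comparing — Policy A: U=22, Policy B: U=56, Policy C: U=-50. Highest is 56 (Policy B).

56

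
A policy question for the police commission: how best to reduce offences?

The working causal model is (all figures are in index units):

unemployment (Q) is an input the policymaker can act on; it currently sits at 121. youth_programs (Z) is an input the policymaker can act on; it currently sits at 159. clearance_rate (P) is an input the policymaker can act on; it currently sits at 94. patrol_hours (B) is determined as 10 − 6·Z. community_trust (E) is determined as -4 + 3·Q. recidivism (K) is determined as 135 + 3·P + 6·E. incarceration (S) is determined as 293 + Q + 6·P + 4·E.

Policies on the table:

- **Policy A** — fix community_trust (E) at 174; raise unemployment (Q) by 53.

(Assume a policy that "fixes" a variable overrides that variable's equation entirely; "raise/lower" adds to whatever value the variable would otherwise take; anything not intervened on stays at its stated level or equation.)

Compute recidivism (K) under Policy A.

Policy A (E := 174, Q + 53):
  Q = 121 + 53 = 174
  P = 94
  E = 174
  K = 135 + 3·94 + 6·174 = 1461

1461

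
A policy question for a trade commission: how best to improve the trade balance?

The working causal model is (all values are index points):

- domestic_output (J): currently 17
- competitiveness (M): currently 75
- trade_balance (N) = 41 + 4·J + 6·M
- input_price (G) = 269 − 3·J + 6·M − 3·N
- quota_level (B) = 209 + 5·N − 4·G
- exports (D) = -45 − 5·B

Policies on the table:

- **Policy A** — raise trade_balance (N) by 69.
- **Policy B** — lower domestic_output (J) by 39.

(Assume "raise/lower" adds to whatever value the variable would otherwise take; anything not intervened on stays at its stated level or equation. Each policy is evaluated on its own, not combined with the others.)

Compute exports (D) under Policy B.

Policy B (J − 39):
  J = 17 − 39 = -22
  M = 75
  N = 41 + 4·(-22) + 6·75 = 403
  G = 269 − 3·(-22) + 6·75 − 3·403 = -424
  B = 209 + 5·403 − 4·(-424) = 3920
  D = -45 − 5·3920 = -19645

-19645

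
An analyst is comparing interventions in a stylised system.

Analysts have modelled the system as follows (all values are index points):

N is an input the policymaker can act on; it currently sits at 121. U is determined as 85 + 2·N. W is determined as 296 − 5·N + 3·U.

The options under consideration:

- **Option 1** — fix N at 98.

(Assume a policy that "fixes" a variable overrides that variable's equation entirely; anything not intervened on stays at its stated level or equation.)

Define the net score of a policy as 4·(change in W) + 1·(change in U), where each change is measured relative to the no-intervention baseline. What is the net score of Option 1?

Baseline:
  N = 121
  U = 85 + 2·121 = 327
  W = 296 − 5·121 + 3·327 = 672
Option 1 (N := 98):
  N = 98
  U = 85 + 2·98 = 281
  W = 296 − 5·98 + 3·281 = 649
ΔW = 649 − 672 = -23; ΔU = 281 − 327 = -46
Score = 4·(-23) + 1·(-46) = -138

-138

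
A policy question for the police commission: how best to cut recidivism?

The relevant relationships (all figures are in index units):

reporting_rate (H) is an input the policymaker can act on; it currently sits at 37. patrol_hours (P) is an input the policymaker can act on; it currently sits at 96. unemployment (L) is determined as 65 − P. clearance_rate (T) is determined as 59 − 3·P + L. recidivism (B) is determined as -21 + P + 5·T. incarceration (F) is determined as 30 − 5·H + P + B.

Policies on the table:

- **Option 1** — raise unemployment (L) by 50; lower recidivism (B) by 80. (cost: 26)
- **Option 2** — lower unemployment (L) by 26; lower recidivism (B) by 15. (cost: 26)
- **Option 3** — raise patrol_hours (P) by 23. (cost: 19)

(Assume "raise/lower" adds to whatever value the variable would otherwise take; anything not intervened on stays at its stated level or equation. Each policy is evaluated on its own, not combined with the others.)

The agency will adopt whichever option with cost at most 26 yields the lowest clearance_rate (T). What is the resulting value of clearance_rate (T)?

-352

Option 1 (L + 50, B − 80):
  P = 96
  L = 65 − 96 (+50 from intervention) = 19
  T = 59 − 3·96 + 19 = -210
Option 2 (L − 26, B − 15):
  P = 96
  L = 65 − 96 (−26 from intervention) = -57
  T = 59 − 3·96 + (-57) = -286
Option 3 (P + 23):
  P = 96 + 23 = 119
  L = 65 − 119 = -54
  T = 59 − 3·119 + (-54) = -352
Comparing — Option 1: T=-210, Option 2: T=-286, Option 3: T=-352. Lowest is -352 (Option 3).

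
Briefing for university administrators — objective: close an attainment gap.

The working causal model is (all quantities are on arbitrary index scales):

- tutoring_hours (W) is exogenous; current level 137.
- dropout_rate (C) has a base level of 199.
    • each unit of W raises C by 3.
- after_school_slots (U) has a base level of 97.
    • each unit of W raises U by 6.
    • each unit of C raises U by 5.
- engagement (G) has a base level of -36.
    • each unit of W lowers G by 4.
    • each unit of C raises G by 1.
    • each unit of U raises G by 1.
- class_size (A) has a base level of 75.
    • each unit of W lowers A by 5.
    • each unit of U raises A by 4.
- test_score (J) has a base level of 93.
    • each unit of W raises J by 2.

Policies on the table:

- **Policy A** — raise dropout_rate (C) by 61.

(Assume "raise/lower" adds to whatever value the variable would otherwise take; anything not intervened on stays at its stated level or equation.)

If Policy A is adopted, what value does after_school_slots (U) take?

4274

Policy A (C + 61):
  W = 137
  C = 199 + 3·137 (+61 from intervention) = 671
  U = 97 + 6·137 + 5·671 = 4274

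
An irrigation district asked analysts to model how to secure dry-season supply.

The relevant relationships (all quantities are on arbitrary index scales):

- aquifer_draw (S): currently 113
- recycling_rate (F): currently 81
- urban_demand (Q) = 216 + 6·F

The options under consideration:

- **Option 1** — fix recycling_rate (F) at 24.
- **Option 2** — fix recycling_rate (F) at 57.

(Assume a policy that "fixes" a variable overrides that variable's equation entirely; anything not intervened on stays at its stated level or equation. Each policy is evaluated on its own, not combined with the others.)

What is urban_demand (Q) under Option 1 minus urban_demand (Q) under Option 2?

-198

Option 1 (F := 24):
  F = 24
  Q = 216 + 6·24 = 360
Option 2 (F := 57):
  F = 57
  Q = 216 + 6·57 = 558
Q: 360 − 558 = -198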